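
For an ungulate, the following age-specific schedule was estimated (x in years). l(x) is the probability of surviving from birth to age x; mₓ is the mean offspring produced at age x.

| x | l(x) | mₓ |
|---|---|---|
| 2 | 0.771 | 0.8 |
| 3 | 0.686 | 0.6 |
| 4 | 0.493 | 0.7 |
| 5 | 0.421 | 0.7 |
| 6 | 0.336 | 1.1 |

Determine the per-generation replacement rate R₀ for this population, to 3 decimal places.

2.038

R₀ = Σ l(x) mₓ:
  age 2: 0.771 × 0.8 = 0.6168
  age 3: 0.686 × 0.6 = 0.4116
  age 4: 0.493 × 0.7 = 0.3451
  age 5: 0.421 × 0.7 = 0.2947
  age 6: 0.336 × 1.1 = 0.3696
R₀ = 0.6168 + 0.4116 + 0.3451 + 0.2947 + 0.3696 = 2.0378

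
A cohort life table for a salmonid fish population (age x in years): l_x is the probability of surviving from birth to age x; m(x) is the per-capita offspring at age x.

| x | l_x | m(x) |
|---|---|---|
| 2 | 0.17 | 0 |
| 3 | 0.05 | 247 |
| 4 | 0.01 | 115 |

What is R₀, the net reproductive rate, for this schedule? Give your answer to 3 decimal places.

R₀ = Σ l_x m(x):
  age 2: 0.17 × 0 = 0.0000
  age 3: 0.05 × 247 = 12.3500
  age 4: 0.01 × 115 = 1.1500
R₀ = 0.0000 + 12.3500 + 1.1500 = 13.5000

13.500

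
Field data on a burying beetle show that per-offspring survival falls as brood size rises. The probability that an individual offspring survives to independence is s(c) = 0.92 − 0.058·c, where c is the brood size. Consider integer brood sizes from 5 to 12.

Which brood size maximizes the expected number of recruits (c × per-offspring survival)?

Expected recruits = c × s(c):
  c=5: 5 × 0.630 = 3.150
  c=6: 6 × 0.572 = 3.432
  c=7: 7 × 0.514 = 3.598
  c=8: 8 × 0.456 = 3.648
  c=9: 9 × 0.398 = 3.582
  c=10: 10 × 0.340 = 3.400
  c=11: 11 × 0.282 = 3.102
  c=12: 12 × 0.224 = 2.688
Maximum at c = 8 (3.648 recruits).

8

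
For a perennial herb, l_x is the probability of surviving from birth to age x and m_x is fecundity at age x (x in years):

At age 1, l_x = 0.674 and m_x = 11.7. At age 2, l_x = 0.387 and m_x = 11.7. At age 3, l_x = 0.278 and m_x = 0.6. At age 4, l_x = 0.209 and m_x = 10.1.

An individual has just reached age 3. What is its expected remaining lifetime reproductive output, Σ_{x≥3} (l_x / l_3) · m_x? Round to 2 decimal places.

8.19

l_3 = 0.278. Conditional survival from age 3 to x is l_x / l_3.
  x=3: (0.278/0.278) × 0.6 = 0.6000
  x=4: (0.209/0.278) × 10.1 = 7.5932
Sum = 0.6000 + 7.5932 = 8.1932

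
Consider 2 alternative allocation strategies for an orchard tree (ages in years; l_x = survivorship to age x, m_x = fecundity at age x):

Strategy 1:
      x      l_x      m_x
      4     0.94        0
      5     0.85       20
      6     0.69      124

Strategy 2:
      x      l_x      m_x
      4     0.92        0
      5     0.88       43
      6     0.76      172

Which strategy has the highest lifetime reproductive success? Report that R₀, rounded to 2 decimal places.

168.56

Strategy 1: R₀ = 0.94×0 + 0.85×20 + 0.69×124 = 102.5600
Strategy 2: R₀ = 0.92×0 + 0.88×43 + 0.76×172 = 168.5600
Highest R₀: strategy 2 with 168.5600.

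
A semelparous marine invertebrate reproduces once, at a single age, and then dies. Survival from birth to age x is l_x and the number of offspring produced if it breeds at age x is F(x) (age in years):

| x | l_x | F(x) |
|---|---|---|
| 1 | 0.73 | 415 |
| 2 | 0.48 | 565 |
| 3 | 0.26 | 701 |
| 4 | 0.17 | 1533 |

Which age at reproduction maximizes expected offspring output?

Expected offspring if breeding at age x = l_x × F(x):
  age 1: 0.73 × 415 = 302.950
  age 2: 0.48 × 565 = 271.200
  age 3: 0.26 × 701 = 182.260
  age 4: 0.17 × 1533 = 260.610
Maximum at age 1 (302.950).

1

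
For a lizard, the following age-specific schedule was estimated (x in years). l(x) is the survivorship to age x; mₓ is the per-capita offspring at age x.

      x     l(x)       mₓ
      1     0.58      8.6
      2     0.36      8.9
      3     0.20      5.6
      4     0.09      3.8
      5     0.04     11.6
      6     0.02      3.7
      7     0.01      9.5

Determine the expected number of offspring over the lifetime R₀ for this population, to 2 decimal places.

R₀ = Σ l(x) mₓ:
  age 1: 0.58 × 8.6 = 4.9880
  age 2: 0.36 × 8.9 = 3.2040
  age 3: 0.20 × 5.6 = 1.1200
  age 4: 0.09 × 3.8 = 0.3420
  age 5: 0.04 × 11.6 = 0.4640
  age 6: 0.02 × 3.7 = 0.0740
  age 7: 0.01 × 9.5 = 0.0950
R₀ = 4.9880 + 3.2040 + 1.1200 + 0.3420 + 0.4640 + 0.0740 + 0.0950 = 10.2870

10.29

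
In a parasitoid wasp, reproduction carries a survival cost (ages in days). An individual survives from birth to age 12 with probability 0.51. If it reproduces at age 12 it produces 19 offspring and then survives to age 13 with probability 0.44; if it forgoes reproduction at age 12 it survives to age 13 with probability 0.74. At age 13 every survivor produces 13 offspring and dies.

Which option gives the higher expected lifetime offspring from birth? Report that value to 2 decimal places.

breed at age 12: R₀ = 0.51 × (19 + 0.44 × 13) = 0.51 × 24.7200 = 12.6072
delay to age 13: R₀ = 0.51 × (0.74 × 13) = 0.51 × 9.6200 = 4.9062
Higher: breed at age 12 (12.6072).

12.61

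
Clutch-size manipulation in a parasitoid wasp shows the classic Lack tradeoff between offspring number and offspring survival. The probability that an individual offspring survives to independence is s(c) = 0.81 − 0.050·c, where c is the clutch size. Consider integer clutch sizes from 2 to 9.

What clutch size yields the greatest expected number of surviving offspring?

8

Expected surviving offspring = c × s(c):
  c=2: 2 × 0.710 = 1.420
  c=3: 3 × 0.660 = 1.980
  c=4: 4 × 0.610 = 2.440
  c=5: 5 × 0.560 = 2.800
  c=6: 6 × 0.510 = 3.060
  c=7: 7 × 0.460 = 3.220
  c=8: 8 × 0.410 = 3.280
  c=9: 9 × 0.360 = 3.240
Maximum at c = 8 (3.280 surviving offspring).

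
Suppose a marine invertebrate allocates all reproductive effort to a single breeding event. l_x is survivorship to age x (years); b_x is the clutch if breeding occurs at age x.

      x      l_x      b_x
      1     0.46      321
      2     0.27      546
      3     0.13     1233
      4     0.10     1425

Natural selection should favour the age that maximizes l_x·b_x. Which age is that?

Expected offspring if breeding at age x = l_x × b_x:
  age 1: 0.46 × 321 = 147.660
  age 2: 0.27 × 546 = 147.420
  age 3: 0.13 × 1233 = 160.290
  age 4: 0.10 × 1425 = 142.500
Maximum at age 3 (160.290).

3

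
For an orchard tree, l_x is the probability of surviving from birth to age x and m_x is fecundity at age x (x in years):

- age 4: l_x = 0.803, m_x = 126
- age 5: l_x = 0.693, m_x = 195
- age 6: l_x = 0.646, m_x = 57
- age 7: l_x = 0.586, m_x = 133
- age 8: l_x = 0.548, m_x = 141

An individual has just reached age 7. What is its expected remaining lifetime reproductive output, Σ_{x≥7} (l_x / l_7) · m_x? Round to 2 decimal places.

l_7 = 0.586. Conditional survival from age 7 to x is l_x / l_7.
  x=7: (0.586/0.586) × 133 = 133.0000
  x=8: (0.548/0.586) × 141 = 131.8567
Sum = 133.0000 + 131.8567 = 264.8567

264.86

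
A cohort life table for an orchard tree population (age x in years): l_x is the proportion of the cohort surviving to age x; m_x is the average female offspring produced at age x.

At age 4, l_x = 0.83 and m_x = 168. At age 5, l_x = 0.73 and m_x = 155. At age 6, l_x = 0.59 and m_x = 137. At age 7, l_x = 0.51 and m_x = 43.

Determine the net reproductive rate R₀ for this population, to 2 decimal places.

355.35

R₀ = Σ l_x m_x:
  age 4: 0.83 × 168 = 139.4400
  age 5: 0.73 × 155 = 113.1500
  age 6: 0.59 × 137 = 80.8300
  age 7: 0.51 × 43 = 21.9300
R₀ = 139.4400 + 113.1500 + 80.8300 + 21.9300 = 355.3500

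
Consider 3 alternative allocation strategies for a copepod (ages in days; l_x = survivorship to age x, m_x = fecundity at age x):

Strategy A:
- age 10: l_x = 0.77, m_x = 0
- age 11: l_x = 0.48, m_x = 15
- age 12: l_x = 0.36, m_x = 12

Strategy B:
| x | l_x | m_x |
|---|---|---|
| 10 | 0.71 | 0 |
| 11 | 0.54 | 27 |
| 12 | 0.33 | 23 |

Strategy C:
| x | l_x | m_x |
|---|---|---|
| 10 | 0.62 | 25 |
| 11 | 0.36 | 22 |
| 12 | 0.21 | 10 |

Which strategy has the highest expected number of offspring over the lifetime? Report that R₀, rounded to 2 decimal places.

25.52

Strategy A: R₀ = 0.77×0 + 0.48×15 + 0.36×12 = 11.5200
Strategy B: R₀ = 0.71×0 + 0.54×27 + 0.33×23 = 22.1700
Strategy C: R₀ = 0.62×25 + 0.36×22 + 0.21×10 = 25.5200
Highest R₀: strategy C with 25.5200.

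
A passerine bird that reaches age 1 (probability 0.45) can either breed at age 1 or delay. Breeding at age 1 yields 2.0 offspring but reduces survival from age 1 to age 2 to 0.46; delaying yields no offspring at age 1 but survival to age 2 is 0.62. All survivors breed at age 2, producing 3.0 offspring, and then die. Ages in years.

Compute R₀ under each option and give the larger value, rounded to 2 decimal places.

breed at age 1: R₀ = 0.45 × (2.0 + 0.46 × 3.0) = 0.45 × 3.3800 = 1.5210
delay to age 2: R₀ = 0.45 × (0.62 × 3.0) = 0.45 × 1.8600 = 0.8370
Higher: breed at age 1 (1.5210).

1.52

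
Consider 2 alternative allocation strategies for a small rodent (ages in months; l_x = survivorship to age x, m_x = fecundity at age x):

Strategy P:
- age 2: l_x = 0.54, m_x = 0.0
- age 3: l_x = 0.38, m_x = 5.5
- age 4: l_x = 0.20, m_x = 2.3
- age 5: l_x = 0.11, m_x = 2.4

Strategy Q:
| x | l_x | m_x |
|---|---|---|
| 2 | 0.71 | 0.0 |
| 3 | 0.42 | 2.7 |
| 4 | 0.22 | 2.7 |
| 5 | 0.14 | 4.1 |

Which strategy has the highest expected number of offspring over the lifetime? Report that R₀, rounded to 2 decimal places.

Strategy P: R₀ = 0.54×0.0 + 0.38×5.5 + 0.20×2.3 + 0.11×2.4 = 2.8140
Strategy Q: R₀ = 0.71×0.0 + 0.42×2.7 + 0.22×2.7 + 0.14×4.1 = 2.3020
Highest R₀: strategy P with 2.8140.

2.81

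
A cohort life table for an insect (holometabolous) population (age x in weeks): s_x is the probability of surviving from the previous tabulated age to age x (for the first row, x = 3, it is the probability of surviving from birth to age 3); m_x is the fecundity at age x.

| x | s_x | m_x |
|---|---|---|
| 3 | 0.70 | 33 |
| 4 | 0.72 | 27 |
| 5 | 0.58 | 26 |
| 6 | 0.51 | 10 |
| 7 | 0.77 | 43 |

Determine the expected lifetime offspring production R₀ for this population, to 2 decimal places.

50.74

Survivorship from birth: l_x = s_3·s_4·…·s_x.
  l_3 = 0.70000
  l_4 = 0.50400
  l_5 = 0.29232
  l_6 = 0.14908
  l_7 = 0.11479
R₀ = Σ l_x m_x:
  age 3: 0.70000 × 33 = 23.1000
  age 4: 0.50400 × 27 = 13.6080
  age 5: 0.29232 × 26 = 7.6003
  age 6: 0.14908 × 10 = 1.4908
  age 7: 0.11479 × 43 = 4.9360
R₀ = 23.1000 + 13.6080 + 7.6003 + 1.4908 + 4.9360 = 50.7351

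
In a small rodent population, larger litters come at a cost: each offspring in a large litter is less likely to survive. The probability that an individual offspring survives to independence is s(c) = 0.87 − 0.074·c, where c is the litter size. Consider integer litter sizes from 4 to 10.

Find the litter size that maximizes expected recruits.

Expected recruits = c × s(c):
  c=4: 4 × 0.574 = 2.296
  c=5: 5 × 0.500 = 2.500
  c=6: 6 × 0.426 = 2.556
  c=7: 7 × 0.352 = 2.464
  c=8: 8 × 0.278 = 2.224
  c=9: 9 × 0.204 = 1.836
  c=10: 10 × 0.130 = 1.300
Maximum at c = 6 (2.556 recruits).

6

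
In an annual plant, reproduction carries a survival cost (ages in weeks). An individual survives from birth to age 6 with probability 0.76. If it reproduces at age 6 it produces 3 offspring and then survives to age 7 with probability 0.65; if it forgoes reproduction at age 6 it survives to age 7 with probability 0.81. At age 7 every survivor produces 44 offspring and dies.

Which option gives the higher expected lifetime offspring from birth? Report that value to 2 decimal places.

breed at age 6: R₀ = 0.76 × (3 + 0.65 × 44) = 0.76 × 31.6000 = 24.0160
delay to age 7: R₀ = 0.76 × (0.81 × 44) = 0.76 × 35.6400 = 27.0864
Higher: delay to age 7 (27.0864).

27.09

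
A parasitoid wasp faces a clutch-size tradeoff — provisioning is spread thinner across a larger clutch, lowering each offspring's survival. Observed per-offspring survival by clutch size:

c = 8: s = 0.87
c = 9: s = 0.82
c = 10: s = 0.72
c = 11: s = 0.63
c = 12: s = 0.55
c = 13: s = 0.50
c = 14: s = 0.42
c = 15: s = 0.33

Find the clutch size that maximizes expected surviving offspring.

9

Expected surviving offspring = c × s(c):
  c=8: 8 × 0.87 = 6.960
  c=9: 9 × 0.82 = 7.380
  c=10: 10 × 0.72 = 7.200
  c=11: 11 × 0.63 = 6.930
  c=12: 12 × 0.55 = 6.600
  c=13: 13 × 0.50 = 6.500
  c=14: 14 × 0.42 = 5.880
  c=15: 15 × 0.33 = 4.950
Maximum at c = 9 (7.380 surviving offspring).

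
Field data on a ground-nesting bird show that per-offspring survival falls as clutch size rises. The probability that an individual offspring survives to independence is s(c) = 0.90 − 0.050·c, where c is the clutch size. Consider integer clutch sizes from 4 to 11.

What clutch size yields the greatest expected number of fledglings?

9

Expected fledglings = c × s(c):
  c=4: 4 × 0.700 = 2.800
  c=5: 5 × 0.650 = 3.250
  c=6: 6 × 0.600 = 3.600
  c=7: 7 × 0.550 = 3.850
  c=8: 8 × 0.500 = 4.000
  c=9: 9 × 0.450 = 4.050
  c=10: 10 × 0.400 = 4.000
  c=11: 11 × 0.350 = 3.850
Maximum at c = 9 (4.050 fledglings).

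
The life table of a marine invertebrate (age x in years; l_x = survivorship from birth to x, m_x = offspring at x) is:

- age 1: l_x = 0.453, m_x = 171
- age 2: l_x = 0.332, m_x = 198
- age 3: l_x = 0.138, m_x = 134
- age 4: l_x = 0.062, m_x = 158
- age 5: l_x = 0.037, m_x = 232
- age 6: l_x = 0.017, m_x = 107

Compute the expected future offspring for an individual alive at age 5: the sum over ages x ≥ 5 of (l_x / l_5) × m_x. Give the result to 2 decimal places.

l_5 = 0.037. Conditional survival from age 5 to x is l_x / l_5.
  x=5: (0.037/0.037) × 232 = 232.0000
  x=6: (0.017/0.037) × 107 = 49.1622
Sum = 232.0000 + 49.1622 = 281.1622

281.16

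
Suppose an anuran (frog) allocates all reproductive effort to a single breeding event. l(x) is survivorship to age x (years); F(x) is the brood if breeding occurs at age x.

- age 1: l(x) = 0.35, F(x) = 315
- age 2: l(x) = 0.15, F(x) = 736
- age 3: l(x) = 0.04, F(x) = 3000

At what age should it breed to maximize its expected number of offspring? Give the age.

3

Expected offspring if breeding at age x = l(x) × F(x):
  age 1: 0.35 × 315 = 110.250
  age 2: 0.15 × 736 = 110.400
  age 3: 0.04 × 3000 = 120.000
Maximum at age 3 (120.000).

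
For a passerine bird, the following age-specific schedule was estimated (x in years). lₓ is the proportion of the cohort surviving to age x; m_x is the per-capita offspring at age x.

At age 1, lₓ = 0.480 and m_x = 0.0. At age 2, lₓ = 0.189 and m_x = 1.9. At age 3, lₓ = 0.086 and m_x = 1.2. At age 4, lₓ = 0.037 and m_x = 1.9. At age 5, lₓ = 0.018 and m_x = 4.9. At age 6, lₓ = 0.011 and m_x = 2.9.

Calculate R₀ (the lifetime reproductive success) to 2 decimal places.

R₀ = Σ lₓ m_x:
  age 1: 0.480 × 0.0 = 0.0000
  age 2: 0.189 × 1.9 = 0.3591
  age 3: 0.086 × 1.2 = 0.1032
  age 4: 0.037 × 1.9 = 0.0703
  age 5: 0.018 × 4.9 = 0.0882
  age 6: 0.011 × 2.9 = 0.0319
R₀ = 0.0000 + 0.3591 + 0.1032 + 0.0703 + 0.0882 + 0.0319 = 0.6527

0.65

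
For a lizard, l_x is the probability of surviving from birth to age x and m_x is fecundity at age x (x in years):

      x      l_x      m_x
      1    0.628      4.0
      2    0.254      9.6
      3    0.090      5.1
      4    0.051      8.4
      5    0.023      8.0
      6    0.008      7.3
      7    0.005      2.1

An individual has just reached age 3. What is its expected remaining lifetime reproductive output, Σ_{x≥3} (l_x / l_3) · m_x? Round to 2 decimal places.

12.67

l_3 = 0.090. Conditional survival from age 3 to x is l_x / l_3.
  x=3: (0.090/0.090) × 5.1 = 5.1000
  x=4: (0.051/0.090) × 8.4 = 4.7600
  x=5: (0.023/0.090) × 8.0 = 2.0444
  x=6: (0.008/0.090) × 7.3 = 0.6489
  x=7: (0.005/0.090) × 2.1 = 0.1167
Sum = 5.1000 + 4.7600 + 2.0444 + 0.6489 + 0.1167 = 12.6700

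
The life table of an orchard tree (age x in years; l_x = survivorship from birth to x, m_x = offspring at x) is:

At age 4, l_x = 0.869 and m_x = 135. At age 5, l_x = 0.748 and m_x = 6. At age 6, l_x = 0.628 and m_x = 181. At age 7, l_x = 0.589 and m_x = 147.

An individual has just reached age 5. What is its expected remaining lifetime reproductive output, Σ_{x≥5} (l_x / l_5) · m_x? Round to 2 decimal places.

l_5 = 0.748. Conditional survival from age 5 to x is l_x / l_5.
  x=5: (0.748/0.748) × 6 = 6.0000
  x=6: (0.628/0.748) × 181 = 151.9626
  x=7: (0.589/0.748) × 147 = 115.7527
Sum = 6.0000 + 151.9626 + 115.7527 = 273.7152

273.72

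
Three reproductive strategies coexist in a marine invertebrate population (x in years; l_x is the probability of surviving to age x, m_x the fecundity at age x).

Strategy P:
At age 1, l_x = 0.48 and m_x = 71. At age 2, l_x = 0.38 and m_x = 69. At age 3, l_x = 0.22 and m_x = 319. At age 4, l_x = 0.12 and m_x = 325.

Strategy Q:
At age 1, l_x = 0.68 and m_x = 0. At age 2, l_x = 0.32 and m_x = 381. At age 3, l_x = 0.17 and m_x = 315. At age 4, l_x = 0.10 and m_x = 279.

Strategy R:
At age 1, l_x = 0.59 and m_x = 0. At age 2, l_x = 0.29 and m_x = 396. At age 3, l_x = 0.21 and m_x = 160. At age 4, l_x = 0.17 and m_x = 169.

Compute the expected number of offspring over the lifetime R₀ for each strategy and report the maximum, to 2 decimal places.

Strategy P: R₀ = 0.48×71 + 0.38×69 + 0.22×319 + 0.12×325 = 169.4800
Strategy Q: R₀ = 0.68×0 + 0.32×381 + 0.17×315 + 0.10×279 = 203.3700
Strategy R: R₀ = 0.59×0 + 0.29×396 + 0.21×160 + 0.17×169 = 177.1700
Highest R₀: strategy Q with 203.3700.

203.37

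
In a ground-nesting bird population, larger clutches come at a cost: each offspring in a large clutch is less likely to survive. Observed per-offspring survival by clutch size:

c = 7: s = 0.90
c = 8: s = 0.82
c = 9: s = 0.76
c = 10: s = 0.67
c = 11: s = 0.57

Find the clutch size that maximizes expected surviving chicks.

Expected surviving chicks = c × s(c):
  c=7: 7 × 0.90 = 6.300
  c=8: 8 × 0.82 = 6.560
  c=9: 9 × 0.76 = 6.840
  c=10: 10 × 0.67 = 6.700
  c=11: 11 × 0.57 = 6.270
Maximum at c = 9 (6.840 surviving chicks).

9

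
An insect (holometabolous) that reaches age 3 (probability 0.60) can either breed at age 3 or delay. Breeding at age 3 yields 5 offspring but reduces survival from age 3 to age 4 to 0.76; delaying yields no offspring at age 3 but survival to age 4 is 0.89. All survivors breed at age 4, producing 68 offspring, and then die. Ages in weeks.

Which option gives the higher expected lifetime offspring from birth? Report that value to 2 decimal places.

36.31

breed at age 3: R₀ = 0.60 × (5 + 0.76 × 68) = 0.60 × 56.6800 = 34.0080
delay to age 4: R₀ = 0.60 × (0.89 × 68) = 0.60 × 60.5200 = 36.3120
Higher: delay to age 4 (36.3120).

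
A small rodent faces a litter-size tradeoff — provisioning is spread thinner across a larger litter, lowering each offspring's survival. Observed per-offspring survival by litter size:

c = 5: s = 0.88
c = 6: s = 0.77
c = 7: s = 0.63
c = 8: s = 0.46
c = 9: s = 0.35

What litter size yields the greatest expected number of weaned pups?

Expected weaned pups = c × s(c):
  c=5: 5 × 0.88 = 4.400
  c=6: 6 × 0.77 = 4.620
  c=7: 7 × 0.63 = 4.410
  c=8: 8 × 0.46 = 3.680
  c=9: 9 × 0.35 = 3.150
Maximum at c = 6 (4.620 weaned pups).

6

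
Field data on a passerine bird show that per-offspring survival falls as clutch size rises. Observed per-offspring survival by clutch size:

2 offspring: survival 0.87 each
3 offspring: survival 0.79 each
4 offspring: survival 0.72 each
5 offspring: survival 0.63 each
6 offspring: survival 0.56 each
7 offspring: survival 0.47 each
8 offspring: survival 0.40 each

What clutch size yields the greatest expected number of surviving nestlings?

6

Expected surviving nestlings = c × s(c):
  c=2: 2 × 0.87 = 1.740
  c=3: 3 × 0.79 = 2.370
  c=4: 4 × 0.72 = 2.880
  c=5: 5 × 0.63 = 3.150
  c=6: 6 × 0.56 = 3.360
  c=7: 7 × 0.47 = 3.290
  c=8: 8 × 0.40 = 3.200
Maximum at c = 6 (3.360 surviving nestlings).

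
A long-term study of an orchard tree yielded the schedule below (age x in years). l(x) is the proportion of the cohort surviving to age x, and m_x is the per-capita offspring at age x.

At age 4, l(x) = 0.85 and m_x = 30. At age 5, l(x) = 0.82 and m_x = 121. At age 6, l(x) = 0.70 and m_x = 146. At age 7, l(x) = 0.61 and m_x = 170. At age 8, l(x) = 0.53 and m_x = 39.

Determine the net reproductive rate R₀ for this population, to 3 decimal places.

351.290

R₀ = Σ l(x) m_x:
  age 4: 0.85 × 30 = 25.5000
  age 5: 0.82 × 121 = 99.2200
  age 6: 0.70 × 146 = 102.2000
  age 7: 0.61 × 170 = 103.7000
  age 8: 0.53 × 39 = 20.6700
R₀ = 25.5000 + 99.2200 + 102.2000 + 103.7000 + 20.6700 = 351.2900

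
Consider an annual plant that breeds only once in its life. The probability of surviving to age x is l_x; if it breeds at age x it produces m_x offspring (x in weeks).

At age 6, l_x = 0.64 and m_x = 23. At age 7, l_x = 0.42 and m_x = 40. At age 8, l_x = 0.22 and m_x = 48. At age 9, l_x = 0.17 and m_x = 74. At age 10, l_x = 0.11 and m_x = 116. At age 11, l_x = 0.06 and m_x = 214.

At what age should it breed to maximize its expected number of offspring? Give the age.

7

Expected offspring if breeding at age x = l_x × m_x:
  age 6: 0.64 × 23 = 14.720
  age 7: 0.42 × 40 = 16.800
  age 8: 0.22 × 48 = 10.560
  age 9: 0.17 × 74 = 12.580
  age 10: 0.11 × 116 = 12.760
  age 11: 0.06 × 214 = 12.840
Maximum at age 7 (16.800).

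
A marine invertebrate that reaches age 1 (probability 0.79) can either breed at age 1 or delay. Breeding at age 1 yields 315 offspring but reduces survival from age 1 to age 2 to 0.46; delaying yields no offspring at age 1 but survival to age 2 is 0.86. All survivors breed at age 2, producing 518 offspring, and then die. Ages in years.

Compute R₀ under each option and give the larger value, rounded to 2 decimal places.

breed at age 1: R₀ = 0.79 × (315 + 0.46 × 518) = 0.79 × 553.2800 = 437.0912
delay to age 2: R₀ = 0.79 × (0.86 × 518) = 0.79 × 445.4800 = 351.9292
Higher: breed at age 1 (437.0912).

437.09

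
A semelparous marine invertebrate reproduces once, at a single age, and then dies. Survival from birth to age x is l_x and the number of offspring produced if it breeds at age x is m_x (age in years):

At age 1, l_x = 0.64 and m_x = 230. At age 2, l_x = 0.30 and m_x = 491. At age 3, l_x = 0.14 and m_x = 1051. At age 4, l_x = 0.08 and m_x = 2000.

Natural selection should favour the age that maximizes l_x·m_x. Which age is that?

4

Expected offspring if breeding at age x = l_x × m_x:
  age 1: 0.64 × 230 = 147.200
  age 2: 0.30 × 491 = 147.300
  age 3: 0.14 × 1051 = 147.140
  age 4: 0.08 × 2000 = 160.000
Maximum at age 4 (160.000).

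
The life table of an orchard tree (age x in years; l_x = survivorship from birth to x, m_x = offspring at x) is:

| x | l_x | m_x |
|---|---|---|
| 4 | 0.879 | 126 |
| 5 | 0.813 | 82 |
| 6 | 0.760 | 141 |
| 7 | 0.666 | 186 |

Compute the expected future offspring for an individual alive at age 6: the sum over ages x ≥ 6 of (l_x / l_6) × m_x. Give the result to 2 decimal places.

303.99

l_6 = 0.760. Conditional survival from age 6 to x is l_x / l_6.
  x=6: (0.760/0.760) × 141 = 141.0000
  x=7: (0.666/0.760) × 186 = 162.9947
Sum = 141.0000 + 162.9947 = 303.9947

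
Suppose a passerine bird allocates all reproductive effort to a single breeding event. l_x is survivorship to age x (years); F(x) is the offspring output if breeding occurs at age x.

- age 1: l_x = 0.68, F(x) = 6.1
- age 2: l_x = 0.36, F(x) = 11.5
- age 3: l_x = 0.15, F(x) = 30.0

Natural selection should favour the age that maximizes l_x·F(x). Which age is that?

3

Expected offspring if breeding at age x = l_x × F(x):
  age 1: 0.68 × 6.1 = 4.148
  age 2: 0.36 × 11.5 = 4.140
  age 3: 0.15 × 30.0 = 4.500
Maximum at age 3 (4.500).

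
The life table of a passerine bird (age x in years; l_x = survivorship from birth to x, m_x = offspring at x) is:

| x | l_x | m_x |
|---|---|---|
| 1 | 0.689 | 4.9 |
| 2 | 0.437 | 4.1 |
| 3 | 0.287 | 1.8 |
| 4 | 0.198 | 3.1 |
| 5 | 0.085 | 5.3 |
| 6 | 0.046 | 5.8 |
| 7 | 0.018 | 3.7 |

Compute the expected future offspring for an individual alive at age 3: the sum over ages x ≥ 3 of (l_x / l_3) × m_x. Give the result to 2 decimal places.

l_3 = 0.287. Conditional survival from age 3 to x is l_x / l_3.
  x=3: (0.287/0.287) × 1.8 = 1.8000
  x=4: (0.198/0.287) × 3.1 = 2.1387
  x=5: (0.085/0.287) × 5.3 = 1.5697
  x=6: (0.046/0.287) × 5.8 = 0.9296
  x=7: (0.018/0.287) × 3.7 = 0.2321
Sum = 1.8000 + 2.1387 + 1.5697 + 0.9296 + 0.2321 = 6.6700

6.67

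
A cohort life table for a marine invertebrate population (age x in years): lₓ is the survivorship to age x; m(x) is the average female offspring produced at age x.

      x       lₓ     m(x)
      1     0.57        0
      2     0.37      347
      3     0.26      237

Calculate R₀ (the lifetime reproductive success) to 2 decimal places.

R₀ = Σ lₓ m(x):
  age 1: 0.57 × 0 = 0.0000
  age 2: 0.37 × 347 = 128.3900
  age 3: 0.26 × 237 = 61.6200
R₀ = 0.0000 + 128.3900 + 61.6200 = 190.0100

190.01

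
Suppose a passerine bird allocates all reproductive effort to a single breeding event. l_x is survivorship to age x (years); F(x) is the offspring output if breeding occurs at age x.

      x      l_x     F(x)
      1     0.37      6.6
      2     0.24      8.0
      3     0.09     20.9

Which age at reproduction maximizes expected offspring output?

1

Expected offspring if breeding at age x = l_x × F(x):
  age 1: 0.37 × 6.6 = 2.442
  age 2: 0.24 × 8.0 = 1.920
  age 3: 0.09 × 20.9 = 1.881
Maximum at age 1 (2.442).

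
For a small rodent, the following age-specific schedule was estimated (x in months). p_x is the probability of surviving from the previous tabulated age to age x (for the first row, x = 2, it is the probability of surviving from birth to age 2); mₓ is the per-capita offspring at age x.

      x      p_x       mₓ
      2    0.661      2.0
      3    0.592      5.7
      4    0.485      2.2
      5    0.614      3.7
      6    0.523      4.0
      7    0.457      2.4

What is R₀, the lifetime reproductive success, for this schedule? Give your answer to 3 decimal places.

4.712

Survivorship from birth: l_x = p_2·p_3·…·p_x.
  l_2 = 0.66100
  l_3 = 0.39131
  l_4 = 0.18979
  l_5 = 0.11653
  l_6 = 0.06094
  l_7 = 0.02785
R₀ = Σ l_x mₓ:
  age 2: 0.66100 × 2.0 = 1.3220
  age 3: 0.39131 × 5.7 = 2.2305
  age 4: 0.18979 × 2.2 = 0.4175
  age 5: 0.11653 × 3.7 = 0.4312
  age 6: 0.06094 × 4.0 = 0.2438
  age 7: 0.02785 × 2.4 = 0.0668
R₀ = 1.3220 + 2.2305 + 0.4175 + 0.4312 + 0.2438 + 0.0668 = 4.7118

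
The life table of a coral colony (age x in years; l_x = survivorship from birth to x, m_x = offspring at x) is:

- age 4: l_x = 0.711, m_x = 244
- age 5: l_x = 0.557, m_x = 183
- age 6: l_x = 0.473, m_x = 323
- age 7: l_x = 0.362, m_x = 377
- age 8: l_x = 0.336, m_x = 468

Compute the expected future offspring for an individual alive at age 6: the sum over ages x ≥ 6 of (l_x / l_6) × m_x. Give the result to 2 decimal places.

l_6 = 0.473. Conditional survival from age 6 to x is l_x / l_6.
  x=6: (0.473/0.473) × 323 = 323.0000
  x=7: (0.362/0.473) × 377 = 288.5285
  x=8: (0.336/0.473) × 468 = 332.4482
Sum = 323.0000 + 288.5285 + 332.4482 = 943.9767

943.98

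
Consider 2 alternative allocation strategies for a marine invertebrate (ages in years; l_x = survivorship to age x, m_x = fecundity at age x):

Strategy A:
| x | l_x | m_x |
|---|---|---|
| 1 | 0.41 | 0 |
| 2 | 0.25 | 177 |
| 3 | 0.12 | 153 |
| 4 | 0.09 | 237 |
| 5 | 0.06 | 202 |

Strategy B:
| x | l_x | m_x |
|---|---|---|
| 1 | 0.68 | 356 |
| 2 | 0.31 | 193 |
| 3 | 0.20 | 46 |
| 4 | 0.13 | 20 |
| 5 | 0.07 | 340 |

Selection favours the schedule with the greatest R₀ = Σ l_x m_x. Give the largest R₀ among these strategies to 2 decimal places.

337.51

Strategy A: R₀ = 0.41×0 + 0.25×177 + 0.12×153 + 0.09×237 + 0.06×202 = 96.0600
Strategy B: R₀ = 0.68×356 + 0.31×193 + 0.20×46 + 0.13×20 + 0.07×340 = 337.5100
Highest R₀: strategy B with 337.5100.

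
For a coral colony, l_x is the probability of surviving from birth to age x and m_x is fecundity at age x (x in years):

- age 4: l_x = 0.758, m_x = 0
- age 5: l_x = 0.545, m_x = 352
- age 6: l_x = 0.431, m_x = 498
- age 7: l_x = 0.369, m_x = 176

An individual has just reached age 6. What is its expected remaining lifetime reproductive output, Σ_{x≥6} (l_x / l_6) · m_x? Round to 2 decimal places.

l_6 = 0.431. Conditional survival from age 6 to x is l_x / l_6.
  x=6: (0.431/0.431) × 498 = 498.0000
  x=7: (0.369/0.431) × 176 = 150.6821
Sum = 498.0000 + 150.6821 = 648.6821

648.68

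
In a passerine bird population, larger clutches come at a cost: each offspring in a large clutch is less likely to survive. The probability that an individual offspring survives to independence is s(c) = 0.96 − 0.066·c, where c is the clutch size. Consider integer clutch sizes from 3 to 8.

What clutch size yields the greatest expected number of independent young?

Expected independent young = c × s(c):
  c=3: 3 × 0.762 = 2.286
  c=4: 4 × 0.696 = 2.784
  c=5: 5 × 0.630 = 3.150
  c=6: 6 × 0.564 = 3.384
  c=7: 7 × 0.498 = 3.486
  c=8: 8 × 0.432 = 3.456
Maximum at c = 7 (3.486 independent young).

7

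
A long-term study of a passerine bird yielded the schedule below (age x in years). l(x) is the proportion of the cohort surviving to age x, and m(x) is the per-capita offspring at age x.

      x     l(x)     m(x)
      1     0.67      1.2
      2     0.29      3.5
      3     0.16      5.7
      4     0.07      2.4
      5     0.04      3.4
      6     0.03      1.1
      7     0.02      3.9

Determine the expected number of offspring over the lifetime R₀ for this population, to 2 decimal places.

3.15

R₀ = Σ l(x) m(x):
  age 1: 0.67 × 1.2 = 0.8040
  age 2: 0.29 × 3.5 = 1.0150
  age 3: 0.16 × 5.7 = 0.9120
  age 4: 0.07 × 2.4 = 0.1680
  age 5: 0.04 × 3.4 = 0.1360
  age 6: 0.03 × 1.1 = 0.0330
  age 7: 0.02 × 3.9 = 0.0780
R₀ = 0.8040 + 1.0150 + 0.9120 + 0.1680 + 0.1360 + 0.0330 + 0.0780 = 3.1460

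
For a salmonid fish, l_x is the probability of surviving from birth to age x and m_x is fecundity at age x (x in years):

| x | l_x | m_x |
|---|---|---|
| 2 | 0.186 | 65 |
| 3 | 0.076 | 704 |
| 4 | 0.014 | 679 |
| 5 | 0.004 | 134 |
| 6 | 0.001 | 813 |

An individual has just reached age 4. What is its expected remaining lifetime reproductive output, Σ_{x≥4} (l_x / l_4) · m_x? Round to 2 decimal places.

l_4 = 0.014. Conditional survival from age 4 to x is l_x / l_4.
  x=4: (0.014/0.014) × 679 = 679.0000
  x=5: (0.004/0.014) × 134 = 38.2857
  x=6: (0.001/0.014) × 813 = 58.0714
Sum = 679.0000 + 38.2857 + 58.0714 = 775.3571

775.36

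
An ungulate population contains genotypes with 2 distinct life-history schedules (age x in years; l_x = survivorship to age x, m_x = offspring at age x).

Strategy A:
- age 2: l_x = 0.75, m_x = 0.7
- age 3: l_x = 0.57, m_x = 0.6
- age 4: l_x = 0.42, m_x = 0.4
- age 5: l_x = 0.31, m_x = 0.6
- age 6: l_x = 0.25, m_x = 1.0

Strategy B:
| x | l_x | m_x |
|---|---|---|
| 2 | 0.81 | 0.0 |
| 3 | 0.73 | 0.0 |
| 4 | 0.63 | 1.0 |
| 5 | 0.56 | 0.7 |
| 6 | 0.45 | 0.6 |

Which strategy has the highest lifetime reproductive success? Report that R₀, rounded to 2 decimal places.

1.47

Strategy A: R₀ = 0.75×0.7 + 0.57×0.6 + 0.42×0.4 + 0.31×0.6 + 0.25×1.0 = 1.4710
Strategy B: R₀ = 0.81×0.0 + 0.73×0.0 + 0.63×1.0 + 0.56×0.7 + 0.45×0.6 = 1.2920
Highest R₀: strategy A with 1.4710.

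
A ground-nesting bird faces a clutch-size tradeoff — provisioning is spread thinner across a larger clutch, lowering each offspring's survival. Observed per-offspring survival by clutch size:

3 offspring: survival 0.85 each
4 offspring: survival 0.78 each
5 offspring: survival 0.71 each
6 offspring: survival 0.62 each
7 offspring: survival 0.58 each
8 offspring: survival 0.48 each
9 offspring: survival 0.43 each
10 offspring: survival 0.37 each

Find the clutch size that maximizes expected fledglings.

Expected fledglings = c × s(c):
  c=3: 3 × 0.85 = 2.550
  c=4: 4 × 0.78 = 3.120
  c=5: 5 × 0.71 = 3.550
  c=6: 6 × 0.62 = 3.720
  c=7: 7 × 0.58 = 4.060
  c=8: 8 × 0.48 = 3.840
  c=9: 9 × 0.43 = 3.870
  c=10: 10 × 0.37 = 3.700
Maximum at c = 7 (4.060 fledglings).

7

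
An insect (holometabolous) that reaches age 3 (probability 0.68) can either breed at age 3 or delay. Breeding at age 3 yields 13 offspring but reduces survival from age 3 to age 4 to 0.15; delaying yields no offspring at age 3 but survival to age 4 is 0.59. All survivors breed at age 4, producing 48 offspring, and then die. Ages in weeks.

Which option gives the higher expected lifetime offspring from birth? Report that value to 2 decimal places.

19.26

breed at age 3: R₀ = 0.68 × (13 + 0.15 × 48) = 0.68 × 20.2000 = 13.7360
delay to age 4: R₀ = 0.68 × (0.59 × 48) = 0.68 × 28.3200 = 19.2576
Higher: delay to age 4 (19.2576).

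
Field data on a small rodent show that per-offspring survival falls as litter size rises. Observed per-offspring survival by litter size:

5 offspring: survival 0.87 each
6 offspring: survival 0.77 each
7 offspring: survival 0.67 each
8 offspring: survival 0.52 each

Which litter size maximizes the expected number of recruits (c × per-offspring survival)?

Expected recruits = c × s(c):
  c=5: 5 × 0.87 = 4.350
  c=6: 6 × 0.77 = 4.620
  c=7: 7 × 0.67 = 4.690
  c=8: 8 × 0.52 = 4.160
Maximum at c = 7 (4.690 recruits).

7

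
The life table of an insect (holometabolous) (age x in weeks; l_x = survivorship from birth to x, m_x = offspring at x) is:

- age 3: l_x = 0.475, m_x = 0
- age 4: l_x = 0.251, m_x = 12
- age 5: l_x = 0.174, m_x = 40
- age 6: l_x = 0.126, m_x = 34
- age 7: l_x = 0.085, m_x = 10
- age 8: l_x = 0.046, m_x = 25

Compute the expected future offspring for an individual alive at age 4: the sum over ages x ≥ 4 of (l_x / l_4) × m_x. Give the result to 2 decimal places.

64.76

l_4 = 0.251. Conditional survival from age 4 to x is l_x / l_4.
  x=4: (0.251/0.251) × 12 = 12.0000
  x=5: (0.174/0.251) × 40 = 27.7291
  x=6: (0.126/0.251) × 34 = 17.0677
  x=7: (0.085/0.251) × 10 = 3.3865
  x=8: (0.046/0.251) × 25 = 4.5817
Sum = 12.0000 + 27.7291 + 17.0677 + 3.3865 + 4.5817 = 64.7649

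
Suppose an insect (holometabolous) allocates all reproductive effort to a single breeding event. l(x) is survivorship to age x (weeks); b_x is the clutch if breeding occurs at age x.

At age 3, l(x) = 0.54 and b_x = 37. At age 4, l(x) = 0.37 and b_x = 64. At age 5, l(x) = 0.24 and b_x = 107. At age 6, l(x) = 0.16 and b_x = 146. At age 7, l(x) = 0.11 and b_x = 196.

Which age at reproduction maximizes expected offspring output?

5

Expected offspring if breeding at age x = l(x) × b_x:
  age 3: 0.54 × 37 = 19.980
  age 4: 0.37 × 64 = 23.680
  age 5: 0.24 × 107 = 25.680
  age 6: 0.16 × 146 = 23.360
  age 7: 0.11 × 196 = 21.560
Maximum at age 5 (25.680).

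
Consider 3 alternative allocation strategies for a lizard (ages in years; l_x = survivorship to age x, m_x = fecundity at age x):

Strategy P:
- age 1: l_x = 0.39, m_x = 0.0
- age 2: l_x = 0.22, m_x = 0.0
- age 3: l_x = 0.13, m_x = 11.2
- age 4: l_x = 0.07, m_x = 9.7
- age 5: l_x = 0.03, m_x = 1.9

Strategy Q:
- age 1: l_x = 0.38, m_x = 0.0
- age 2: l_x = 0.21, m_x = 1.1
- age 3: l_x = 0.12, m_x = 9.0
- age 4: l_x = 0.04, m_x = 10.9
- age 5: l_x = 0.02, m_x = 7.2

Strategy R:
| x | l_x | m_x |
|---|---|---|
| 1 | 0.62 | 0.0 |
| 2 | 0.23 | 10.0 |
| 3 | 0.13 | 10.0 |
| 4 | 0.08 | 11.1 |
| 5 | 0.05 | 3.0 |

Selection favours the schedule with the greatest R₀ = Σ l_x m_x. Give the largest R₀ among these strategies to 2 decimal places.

4.64

Strategy P: R₀ = 0.39×0.0 + 0.22×0.0 + 0.13×11.2 + 0.07×9.7 + 0.03×1.9 = 2.1920
Strategy Q: R₀ = 0.38×0.0 + 0.21×1.1 + 0.12×9.0 + 0.04×10.9 + 0.02×7.2 = 1.8910
Strategy R: R₀ = 0.62×0.0 + 0.23×10.0 + 0.13×10.0 + 0.08×11.1 + 0.05×3.0 = 4.6380
Highest R₀: strategy R with 4.6380.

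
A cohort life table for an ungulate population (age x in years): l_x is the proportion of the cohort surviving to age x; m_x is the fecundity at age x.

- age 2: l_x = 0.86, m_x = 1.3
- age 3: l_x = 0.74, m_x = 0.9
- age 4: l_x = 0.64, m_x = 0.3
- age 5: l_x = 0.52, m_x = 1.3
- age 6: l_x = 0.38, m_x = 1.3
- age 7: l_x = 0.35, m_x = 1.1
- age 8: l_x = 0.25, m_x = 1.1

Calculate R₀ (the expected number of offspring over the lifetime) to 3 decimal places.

R₀ = Σ l_x m_x:
  age 2: 0.86 × 1.3 = 1.1180
  age 3: 0.74 × 0.9 = 0.6660
  age 4: 0.64 × 0.3 = 0.1920
  age 5: 0.52 × 1.3 = 0.6760
  age 6: 0.38 × 1.3 = 0.4940
  age 7: 0.35 × 1.1 = 0.3850
  age 8: 0.25 × 1.1 = 0.2750
R₀ = 1.1180 + 0.6660 + 0.1920 + 0.6760 + 0.4940 + 0.3850 + 0.2750 = 3.8060

3.806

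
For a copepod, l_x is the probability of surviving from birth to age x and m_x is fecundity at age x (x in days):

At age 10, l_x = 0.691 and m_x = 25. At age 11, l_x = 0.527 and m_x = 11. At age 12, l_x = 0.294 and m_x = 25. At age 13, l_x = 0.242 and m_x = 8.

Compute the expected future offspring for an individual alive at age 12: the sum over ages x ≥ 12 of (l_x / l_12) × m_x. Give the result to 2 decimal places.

31.59

l_12 = 0.294. Conditional survival from age 12 to x is l_x / l_12.
  x=12: (0.294/0.294) × 25 = 25.0000
  x=13: (0.242/0.294) × 8 = 6.5850
Sum = 25.0000 + 6.5850 = 31.5850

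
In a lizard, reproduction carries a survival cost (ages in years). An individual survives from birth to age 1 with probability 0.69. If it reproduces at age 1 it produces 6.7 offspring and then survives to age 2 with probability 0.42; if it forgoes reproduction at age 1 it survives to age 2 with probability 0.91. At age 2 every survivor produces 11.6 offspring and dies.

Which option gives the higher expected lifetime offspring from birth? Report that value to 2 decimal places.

breed at age 1: R₀ = 0.69 × (6.7 + 0.42 × 11.6) = 0.69 × 11.5720 = 7.9847
delay to age 2: R₀ = 0.69 × (0.91 × 11.6) = 0.69 × 10.5560 = 7.2836
Higher: breed at age 1 (7.9847).

7.98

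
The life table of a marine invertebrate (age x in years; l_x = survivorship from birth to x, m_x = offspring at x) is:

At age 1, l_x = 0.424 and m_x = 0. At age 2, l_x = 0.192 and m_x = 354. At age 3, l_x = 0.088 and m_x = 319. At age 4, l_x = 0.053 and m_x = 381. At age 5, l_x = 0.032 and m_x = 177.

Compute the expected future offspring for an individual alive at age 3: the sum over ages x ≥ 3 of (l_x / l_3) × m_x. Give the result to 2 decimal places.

612.83

l_3 = 0.088. Conditional survival from age 3 to x is l_x / l_3.
  x=3: (0.088/0.088) × 319 = 319.0000
  x=4: (0.053/0.088) × 381 = 229.4659
  x=5: (0.032/0.088) × 177 = 64.3636
Sum = 319.0000 + 229.4659 + 64.3636 = 612.8295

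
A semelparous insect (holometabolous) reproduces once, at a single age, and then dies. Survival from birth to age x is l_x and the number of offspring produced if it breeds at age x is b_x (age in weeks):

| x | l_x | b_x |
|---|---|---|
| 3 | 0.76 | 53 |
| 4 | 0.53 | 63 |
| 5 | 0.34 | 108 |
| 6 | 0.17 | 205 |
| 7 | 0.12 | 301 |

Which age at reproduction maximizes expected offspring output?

3

Expected offspring if breeding at age x = l_x × b_x:
  age 3: 0.76 × 53 = 40.280
  age 4: 0.53 × 63 = 33.390
  age 5: 0.34 × 108 = 36.720
  age 6: 0.17 × 205 = 34.850
  age 7: 0.12 × 301 = 36.120
Maximum at age 3 (40.280).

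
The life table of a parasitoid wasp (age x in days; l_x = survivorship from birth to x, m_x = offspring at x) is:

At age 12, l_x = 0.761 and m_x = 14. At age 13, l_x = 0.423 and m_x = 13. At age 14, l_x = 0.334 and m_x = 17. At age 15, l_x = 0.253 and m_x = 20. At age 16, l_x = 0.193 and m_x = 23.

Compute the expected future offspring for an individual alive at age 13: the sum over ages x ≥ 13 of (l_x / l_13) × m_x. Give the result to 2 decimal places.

48.88

l_13 = 0.423. Conditional survival from age 13 to x is l_x / l_13.
  x=13: (0.423/0.423) × 13 = 13.0000
  x=14: (0.334/0.423) × 17 = 13.4232
  x=15: (0.253/0.423) × 20 = 11.9622
  x=16: (0.193/0.423) × 23 = 10.4941
Sum = 13.0000 + 13.4232 + 11.9622 + 10.4941 = 48.8794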